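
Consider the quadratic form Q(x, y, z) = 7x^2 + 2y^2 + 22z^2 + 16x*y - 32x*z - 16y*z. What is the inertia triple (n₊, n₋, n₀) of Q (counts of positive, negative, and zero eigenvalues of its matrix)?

The associated matrix is A = [[7, 8, -16], [8, 2, -8], [-16, -8, 22]].
Congruent diagonalization of A (simultaneous row and column reduction) yields pivots 7, -50/7, 6/25.
Counting signs: 2 positive, 1 negative.

(2, 1, 0)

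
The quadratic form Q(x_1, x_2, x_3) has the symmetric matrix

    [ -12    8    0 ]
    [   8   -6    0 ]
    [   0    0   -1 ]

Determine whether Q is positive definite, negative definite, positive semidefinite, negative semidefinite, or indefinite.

An LDLᵀ factorisation of A has diagonal entries -12, -2/3, -1.
That gives 3 negative pivots.
Hence Q is negative definite.

negative definite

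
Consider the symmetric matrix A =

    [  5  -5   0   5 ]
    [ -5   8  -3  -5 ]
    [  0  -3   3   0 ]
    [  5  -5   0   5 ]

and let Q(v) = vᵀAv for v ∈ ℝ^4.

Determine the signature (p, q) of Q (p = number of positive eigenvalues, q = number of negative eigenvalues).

(2, 0)

Applying the same elementary operations to the rows and columns of A produces a congruent diagonal matrix with entries 5, 3, 0, 0.
So there are 2 positive, 2 zero pivots.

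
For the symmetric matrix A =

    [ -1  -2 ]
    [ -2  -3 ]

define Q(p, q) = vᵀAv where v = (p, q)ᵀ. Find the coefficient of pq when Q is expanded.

-4

The coefficient of pq is A[1,2] + A[2,1] = 2·(-2) = -4.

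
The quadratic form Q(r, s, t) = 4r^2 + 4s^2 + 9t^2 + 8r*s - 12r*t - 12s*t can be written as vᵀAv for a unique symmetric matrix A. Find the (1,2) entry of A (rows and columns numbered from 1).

The coefficient of r·s in Q is 8. For a symmetric A this equals A[1,2] + A[2,1] = 2·A[1,2].
So A[1,2] = 8/2 = 4.

4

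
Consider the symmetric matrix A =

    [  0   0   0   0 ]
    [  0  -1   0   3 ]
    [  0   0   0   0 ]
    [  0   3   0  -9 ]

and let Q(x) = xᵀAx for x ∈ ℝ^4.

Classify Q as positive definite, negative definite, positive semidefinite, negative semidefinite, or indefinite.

negative semidefinite

Symmetric row and column elimination reduces A to a congruent diagonal form with pivots 0, -1, 0, 0.
That gives 1 negative, 3 zero pivots.
Hence Q is negative semidefinite.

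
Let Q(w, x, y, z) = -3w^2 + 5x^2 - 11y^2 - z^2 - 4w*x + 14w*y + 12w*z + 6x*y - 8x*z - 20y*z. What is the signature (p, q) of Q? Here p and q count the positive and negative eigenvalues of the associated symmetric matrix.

The associated matrix is A = [[-3, -2, 7, 6], [-2, 5, 3, -4], [7, 3, -11, -10], [6, -4, -10, -1]].
Applying the same elementary operations to the rows and columns of A produces a congruent diagonal matrix with entries -3, 19/3, 93/19, 5/31.
That gives 3 positive, 1 negative pivots.

(3, 1)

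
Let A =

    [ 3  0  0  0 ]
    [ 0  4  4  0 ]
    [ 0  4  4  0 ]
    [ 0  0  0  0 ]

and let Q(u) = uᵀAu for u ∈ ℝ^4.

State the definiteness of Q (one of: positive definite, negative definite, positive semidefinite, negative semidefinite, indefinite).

Row-reducing A symmetrically gives the diagonal entries 3, 4, 0, 0.
Counting signs: 2 positive, 2 zero.
Hence Q is positive semidefinite.

positive semidefinite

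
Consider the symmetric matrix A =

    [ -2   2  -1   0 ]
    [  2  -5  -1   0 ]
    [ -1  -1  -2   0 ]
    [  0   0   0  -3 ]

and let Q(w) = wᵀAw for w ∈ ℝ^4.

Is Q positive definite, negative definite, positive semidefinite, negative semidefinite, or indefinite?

negative definite

Applying the same elementary operations to the rows and columns of A produces a congruent diagonal matrix with entries -2, -3, -1/6, -3.
Counting signs: 4 negative.
Hence Q is negative definite.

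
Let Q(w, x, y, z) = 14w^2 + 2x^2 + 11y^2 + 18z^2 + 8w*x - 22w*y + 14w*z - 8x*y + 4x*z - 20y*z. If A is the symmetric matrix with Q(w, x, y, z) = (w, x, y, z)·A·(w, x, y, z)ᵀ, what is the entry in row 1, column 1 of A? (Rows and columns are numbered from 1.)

The coefficient of w^2 in Q is 14, and that is exactly A[1,1].

14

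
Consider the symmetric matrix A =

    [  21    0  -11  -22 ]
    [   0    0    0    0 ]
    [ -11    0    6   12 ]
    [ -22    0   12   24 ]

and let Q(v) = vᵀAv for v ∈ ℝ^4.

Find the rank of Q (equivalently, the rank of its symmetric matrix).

2

Congruent diagonalization of A (simultaneous row and column reduction) yields pivots 21, 0, 5/21, 0.
So there are 2 positive, 2 zero pivots.
The rank is the number of nonzero pivots: 2.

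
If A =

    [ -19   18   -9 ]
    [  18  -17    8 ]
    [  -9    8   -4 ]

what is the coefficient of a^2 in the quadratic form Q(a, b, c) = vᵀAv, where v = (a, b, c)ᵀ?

The coefficient of a^2 is the diagonal entry A[1,1] = -19.

-19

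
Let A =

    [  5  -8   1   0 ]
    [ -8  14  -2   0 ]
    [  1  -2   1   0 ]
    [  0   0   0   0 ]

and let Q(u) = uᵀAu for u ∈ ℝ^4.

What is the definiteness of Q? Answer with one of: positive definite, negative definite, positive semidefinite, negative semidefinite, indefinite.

Symmetric row and column elimination reduces A to a congruent diagonal form with pivots 5, 6/5, 2/3, 0.
So there are 3 positive, 1 zero pivots.
Hence Q is positive semidefinite.

positive semidefinite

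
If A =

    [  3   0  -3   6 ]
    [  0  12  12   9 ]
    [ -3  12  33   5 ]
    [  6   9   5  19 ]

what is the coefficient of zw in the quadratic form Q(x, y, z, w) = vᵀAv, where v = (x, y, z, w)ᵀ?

10

The coefficient of zw is A[3,4] + A[4,3] = 2·5 = 10.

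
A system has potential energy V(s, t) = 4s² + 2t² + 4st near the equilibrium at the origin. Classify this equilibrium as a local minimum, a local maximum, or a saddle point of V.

The Hessian at the origin is H = [[8, 4], [4, 4]].
det H = 8·4 − (4)² = 16 > 0 and H[1,1] = 8 > 0, so H is positive definite.
Therefore the origin is a local minimum.

local minimum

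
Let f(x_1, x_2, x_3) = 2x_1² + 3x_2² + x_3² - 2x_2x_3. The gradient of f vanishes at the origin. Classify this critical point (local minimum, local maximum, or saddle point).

The Hessian at the origin is H = [[4, 0, 0], [0, 6, -2], [0, -2, 2]].
Congruent diagonalization of H (simultaneous row and column reduction) yields pivots 4, 6, 4/3.
So there are 3 positive pivots.
H is positive definite, so the origin is a strict local minimum.

local minimum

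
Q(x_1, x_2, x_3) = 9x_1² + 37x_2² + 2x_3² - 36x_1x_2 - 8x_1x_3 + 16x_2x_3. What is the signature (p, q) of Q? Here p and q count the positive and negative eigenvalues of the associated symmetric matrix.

(3, 0)

The symmetric matrix is A = [[9, -18, -4], [-18, 37, 8], [-4, 8, 2]].
Applying the same elementary operations to the rows and columns of A produces a congruent diagonal matrix with entries 9, 1, 2/9.
So there are 3 positive pivots.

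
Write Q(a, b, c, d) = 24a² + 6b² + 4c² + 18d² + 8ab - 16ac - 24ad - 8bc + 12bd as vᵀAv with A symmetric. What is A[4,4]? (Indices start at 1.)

The coefficient of d² in Q is 18, and that is exactly A[4,4].

18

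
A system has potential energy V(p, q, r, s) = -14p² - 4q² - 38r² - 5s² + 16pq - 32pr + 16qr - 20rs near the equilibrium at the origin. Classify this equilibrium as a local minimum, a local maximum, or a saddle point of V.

saddle point

The Hessian at the origin is H = [[-28, 16, -32, 0], [16, -8, 16, 0], [-32, 16, -76, -20], [0, 0, -20, -10]].
Row-reducing H symmetrically gives the diagonal entries -28, 8/7, -44, -10/11.
That gives 1 positive, 3 negative pivots.
H is indefinite, so the origin is a saddle point.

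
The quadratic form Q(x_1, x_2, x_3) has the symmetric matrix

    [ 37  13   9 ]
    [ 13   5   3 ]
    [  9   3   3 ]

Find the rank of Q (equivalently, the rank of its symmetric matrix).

3

Symmetric row and column elimination reduces A to a congruent diagonal form with pivots 37, 16/37, 3/4.
That gives 3 positive pivots.
The rank is the number of nonzero pivots: 3.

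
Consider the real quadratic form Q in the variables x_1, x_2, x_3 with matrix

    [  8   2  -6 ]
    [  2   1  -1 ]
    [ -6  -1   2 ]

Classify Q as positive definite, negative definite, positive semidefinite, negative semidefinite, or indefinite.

Applying the same elementary operations to the rows and columns of A produces a congruent diagonal matrix with entries 8, 1/2, -3.
So there are 2 positive, 1 negative pivots.
Hence Q is indefinite.

indefinite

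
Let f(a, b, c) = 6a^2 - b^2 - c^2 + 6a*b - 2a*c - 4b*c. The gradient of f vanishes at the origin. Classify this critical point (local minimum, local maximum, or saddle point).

saddle point

The Hessian at the origin is H = [[12, 6, -2], [6, -2, -4], [-2, -4, -2]].
An LDLᵀ factorisation of H has diagonal entries 12, -5, -8/15.
That gives 1 positive, 2 negative pivots.
H is indefinite, so the origin is a saddle point.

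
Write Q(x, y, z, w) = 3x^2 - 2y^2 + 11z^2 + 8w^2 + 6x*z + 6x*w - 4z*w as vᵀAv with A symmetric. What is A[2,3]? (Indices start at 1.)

The coefficient of y·z in Q is 0. For a symmetric A this equals A[2,3] + A[3,2] = 2·A[2,3].
So A[2,3] = 0/2 = 0.

0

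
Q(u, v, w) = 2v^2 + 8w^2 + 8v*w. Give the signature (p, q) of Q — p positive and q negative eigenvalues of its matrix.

The symmetric matrix is A = [[0, 0, 0], [0, 2, 4], [0, 4, 8]].
Congruent diagonalization of A (simultaneous row and column reduction) yields pivots 0, 2, 0.
So there are 1 positive, 2 zero pivots.

(1, 0)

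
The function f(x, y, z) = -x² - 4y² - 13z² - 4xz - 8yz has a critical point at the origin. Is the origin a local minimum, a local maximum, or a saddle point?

The Hessian at the origin is H = [[-2, 0, -4], [0, -8, -8], [-4, -8, -26]].
Applying the same elementary operations to the rows and columns of H produces a congruent diagonal matrix with entries -2, -8, -10.
Counting signs: 3 negative.
H is negative definite, so the origin is a strict local maximum.

local maximum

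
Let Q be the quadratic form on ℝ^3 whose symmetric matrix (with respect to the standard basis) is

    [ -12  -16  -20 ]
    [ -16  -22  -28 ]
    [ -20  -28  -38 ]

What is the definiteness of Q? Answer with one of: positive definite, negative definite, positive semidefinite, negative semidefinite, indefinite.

Leading principal minors: Δ_1 = -12, Δ_2 = 8, Δ_3 = -16.
The signs alternate starting with Δ_1 < 0, so by Sylvester's criterion Q is negative definite.

negative definite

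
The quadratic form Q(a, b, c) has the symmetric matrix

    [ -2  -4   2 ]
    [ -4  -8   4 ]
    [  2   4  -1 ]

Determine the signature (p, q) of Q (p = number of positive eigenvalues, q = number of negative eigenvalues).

(1, 1)

Row-reducing A symmetrically gives the diagonal entries -2, 0, 1.
That gives 1 positive, 1 negative, 1 zero pivots.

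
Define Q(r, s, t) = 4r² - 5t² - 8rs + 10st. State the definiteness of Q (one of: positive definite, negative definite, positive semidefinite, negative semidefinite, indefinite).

indefinite

Write A = [[4, -4, 0], [-4, 0, 5], [0, 5, -5]].
Applying the same elementary operations to the rows and columns of A produces a congruent diagonal matrix with entries 4, -4, 5/4.
That gives 2 positive, 1 negative pivots.
Hence Q is indefinite.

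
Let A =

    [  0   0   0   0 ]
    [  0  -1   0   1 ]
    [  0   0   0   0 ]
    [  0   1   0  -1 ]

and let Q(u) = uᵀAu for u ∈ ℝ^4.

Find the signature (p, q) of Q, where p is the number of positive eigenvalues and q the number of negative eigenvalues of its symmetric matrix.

(0, 1)

Row-reducing A symmetrically gives the diagonal entries 0, -1, 0, 0.
That gives 1 negative, 3 zero pivots.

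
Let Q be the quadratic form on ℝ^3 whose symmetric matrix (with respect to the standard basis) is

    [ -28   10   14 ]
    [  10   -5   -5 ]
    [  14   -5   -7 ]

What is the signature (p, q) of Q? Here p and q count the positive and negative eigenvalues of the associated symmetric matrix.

(0, 2)

Symmetric row and column elimination reduces A to a congruent diagonal form with pivots -28, -10/7, 0.
That gives 2 negative, 1 zero pivots.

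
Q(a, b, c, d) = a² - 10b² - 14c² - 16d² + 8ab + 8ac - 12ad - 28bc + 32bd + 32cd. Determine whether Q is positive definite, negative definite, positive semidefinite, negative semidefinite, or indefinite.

The associated matrix is A = [[1, 4, 4, -6], [4, -10, -14, 16], [4, -14, -14, 16], [-6, 16, 16, -16]].
Symmetric row and column elimination reduces A to a congruent diagonal form with pivots 1, -26, 60/13, 4/3.
So there are 3 positive, 1 negative pivots.
Hence Q is indefinite.

indefinite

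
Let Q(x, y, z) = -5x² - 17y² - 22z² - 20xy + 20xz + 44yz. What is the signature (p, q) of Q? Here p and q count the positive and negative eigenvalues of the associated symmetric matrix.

The symmetric matrix is A = [[-5, -10, 10], [-10, -17, 22], [10, 22, -22]].
An LDLᵀ factorisation of A has diagonal entries -5, 3, -10/3.
Counting signs: 1 positive, 2 negative.

(1, 2)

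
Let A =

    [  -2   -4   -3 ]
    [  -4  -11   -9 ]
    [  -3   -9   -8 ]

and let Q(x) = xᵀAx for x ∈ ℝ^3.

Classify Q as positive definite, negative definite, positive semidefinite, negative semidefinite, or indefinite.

Leading principal minors: Δ_1 = -2, Δ_2 = 6, Δ_3 = -3.
The signs alternate starting with Δ_1 < 0, so by Sylvester's criterion Q is negative definite.

negative definite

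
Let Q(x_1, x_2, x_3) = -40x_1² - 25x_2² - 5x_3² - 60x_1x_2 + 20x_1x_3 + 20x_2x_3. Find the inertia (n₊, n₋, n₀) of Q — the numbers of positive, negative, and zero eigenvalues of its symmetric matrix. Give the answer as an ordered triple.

(0, 2, 1)

The symmetric matrix is A = [[-40, -30, 10], [-30, -25, 10], [10, 10, -5]].
Row-reducing A symmetrically gives the diagonal entries -40, -5/2, 0.
So there are 2 negative, 1 zero pivots.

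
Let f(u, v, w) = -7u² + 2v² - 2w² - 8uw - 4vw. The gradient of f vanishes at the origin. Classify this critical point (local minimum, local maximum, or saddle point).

saddle point

The Hessian at the origin is H = [[-14, 0, -8], [0, 4, -4], [-8, -4, -4]].
Congruent diagonalization of H (simultaneous row and column reduction) yields pivots -14, 4, -24/7.
That gives 1 positive, 2 negative pivots.
H is indefinite, so the origin is a saddle point.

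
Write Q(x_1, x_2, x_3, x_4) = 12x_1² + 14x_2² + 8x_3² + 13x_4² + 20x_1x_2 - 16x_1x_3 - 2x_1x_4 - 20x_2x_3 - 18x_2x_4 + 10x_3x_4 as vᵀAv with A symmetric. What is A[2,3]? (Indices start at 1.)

-10

The coefficient of x_2·x_3 in Q is -20. For a symmetric A this equals A[2,3] + A[3,2] = 2·A[2,3].
So A[2,3] = -20/2 = -10.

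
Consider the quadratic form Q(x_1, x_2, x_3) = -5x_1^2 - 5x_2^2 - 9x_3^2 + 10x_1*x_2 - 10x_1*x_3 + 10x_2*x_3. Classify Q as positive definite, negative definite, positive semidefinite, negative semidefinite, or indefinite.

negative semidefinite

Write A = [[-5, 5, -5], [5, -5, 5], [-5, 5, -9]].
Symmetric row and column elimination reduces A to a congruent diagonal form with pivots -5, 0, -4.
Counting signs: 2 negative, 1 zero.
Hence Q is negative semidefinite.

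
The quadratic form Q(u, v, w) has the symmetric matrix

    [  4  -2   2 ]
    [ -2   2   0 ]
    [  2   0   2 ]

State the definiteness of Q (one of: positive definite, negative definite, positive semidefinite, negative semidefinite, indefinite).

positive semidefinite

Applying the same elementary operations to the rows and columns of A produces a congruent diagonal matrix with entries 4, 1, 0.
That gives 2 positive, 1 zero pivots.
Hence Q is positive semidefinite.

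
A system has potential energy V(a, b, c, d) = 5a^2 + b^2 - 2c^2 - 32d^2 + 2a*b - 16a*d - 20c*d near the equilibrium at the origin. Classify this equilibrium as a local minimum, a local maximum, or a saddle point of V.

The Hessian at the origin is H = [[10, 2, 0, -16], [2, 2, 0, 0], [0, 0, -4, -20], [-16, 0, -20, -64]].
An LDLᵀ factorisation of H has diagonal entries 10, 8/5, -4, 4.
So there are 3 positive, 1 negative pivots.
H is indefinite, so the origin is a saddle point.

saddle point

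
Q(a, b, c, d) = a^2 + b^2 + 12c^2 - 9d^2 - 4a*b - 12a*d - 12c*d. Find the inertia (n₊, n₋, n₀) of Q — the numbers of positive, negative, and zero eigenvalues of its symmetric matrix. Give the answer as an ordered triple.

The associated matrix is A = [[1, -2, 0, -6], [-2, 1, 0, 0], [0, 0, 12, -6], [-6, 0, -6, -9]].
Congruent diagonalization of A (simultaneous row and column reduction) yields pivots 1, -3, 12, 0.
So there are 2 positive, 1 negative, 1 zero pivots.

(2, 1, 1)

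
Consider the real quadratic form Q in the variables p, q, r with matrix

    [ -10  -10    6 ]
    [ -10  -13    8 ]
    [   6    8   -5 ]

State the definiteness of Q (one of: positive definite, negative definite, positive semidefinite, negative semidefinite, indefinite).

negative definite

Symmetric row and column elimination reduces A to a congruent diagonal form with pivots -10, -3, -1/15.
That gives 3 negative pivots.
Hence Q is negative definite.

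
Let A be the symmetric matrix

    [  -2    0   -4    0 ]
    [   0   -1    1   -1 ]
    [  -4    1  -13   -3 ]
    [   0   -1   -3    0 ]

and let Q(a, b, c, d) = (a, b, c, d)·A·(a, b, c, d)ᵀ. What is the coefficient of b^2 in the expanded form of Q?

The coefficient of b^2 is the diagonal entry A[2,2] = -1.

-1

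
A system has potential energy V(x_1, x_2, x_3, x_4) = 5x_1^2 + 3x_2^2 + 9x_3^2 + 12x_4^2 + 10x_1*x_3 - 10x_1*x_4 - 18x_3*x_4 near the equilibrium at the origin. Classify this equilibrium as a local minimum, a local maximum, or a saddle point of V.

local minimum

The Hessian at the origin is H = [[10, 0, 10, -10], [0, 6, 0, 0], [10, 0, 18, -18], [-10, 0, -18, 24]].
Row-reducing H symmetrically gives the diagonal entries 10, 6, 8, 6.
So there are 4 positive pivots.
H is positive definite, so the origin is a strict local minimum.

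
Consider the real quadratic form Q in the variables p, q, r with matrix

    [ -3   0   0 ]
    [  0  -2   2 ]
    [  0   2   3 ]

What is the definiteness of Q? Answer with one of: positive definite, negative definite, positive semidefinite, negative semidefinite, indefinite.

Row-reducing A symmetrically gives the diagonal entries -3, -2, 5.
Counting signs: 1 positive, 2 negative.
Hence Q is indefinite.

indefinite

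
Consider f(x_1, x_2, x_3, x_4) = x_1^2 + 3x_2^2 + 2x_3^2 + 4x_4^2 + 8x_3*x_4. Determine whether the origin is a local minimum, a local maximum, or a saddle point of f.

The Hessian at the origin is H = [[2, 0, 0, 0], [0, 6, 0, 0], [0, 0, 4, 8], [0, 0, 8, 8]].
Row-reducing H symmetrically gives the diagonal entries 2, 6, 4, -8.
That gives 3 positive, 1 negative pivots.
H is indefinite, so the origin is a saddle point.

saddle point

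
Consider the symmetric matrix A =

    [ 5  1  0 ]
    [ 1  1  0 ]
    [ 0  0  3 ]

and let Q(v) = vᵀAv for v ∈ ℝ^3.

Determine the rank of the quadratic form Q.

Applying the same elementary operations to the rows and columns of A produces a congruent diagonal matrix with entries 5, 4/5, 3.
So there are 3 positive pivots.
The rank is the number of nonzero pivots: 3.

3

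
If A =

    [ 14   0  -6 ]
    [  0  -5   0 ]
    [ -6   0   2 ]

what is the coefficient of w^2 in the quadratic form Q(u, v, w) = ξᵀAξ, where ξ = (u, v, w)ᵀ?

The coefficient of w^2 is the diagonal entry A[3,3] = 2.

2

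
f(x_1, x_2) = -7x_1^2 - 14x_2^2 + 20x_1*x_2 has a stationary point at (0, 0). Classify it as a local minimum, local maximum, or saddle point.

The Hessian at the origin is H = [[-14, 20], [20, -28]].
det H = -14·-28 − (20)² = -8 < 0, so H is indefinite.
Therefore the origin is a saddle point.

saddle point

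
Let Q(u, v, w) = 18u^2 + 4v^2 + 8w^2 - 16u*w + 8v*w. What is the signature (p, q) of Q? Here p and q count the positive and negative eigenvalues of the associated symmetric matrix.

(3, 0)

Write A = [[18, 0, -8], [0, 4, 4], [-8, 4, 8]].
An LDLᵀ factorisation of A has diagonal entries 18, 4, 4/9.
That gives 3 positive pivots.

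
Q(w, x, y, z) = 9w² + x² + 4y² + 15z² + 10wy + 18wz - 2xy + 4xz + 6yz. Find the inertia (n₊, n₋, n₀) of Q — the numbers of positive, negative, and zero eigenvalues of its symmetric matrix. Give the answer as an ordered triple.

The associated matrix is A = [[9, 0, 5, 9], [0, 1, -1, 2], [5, -1, 4, 3], [9, 2, 3, 15]].
Symmetric row and column elimination reduces A to a congruent diagonal form with pivots 9, 1, 2/9, 2.
That gives 4 positive pivots.

(4, 0, 0)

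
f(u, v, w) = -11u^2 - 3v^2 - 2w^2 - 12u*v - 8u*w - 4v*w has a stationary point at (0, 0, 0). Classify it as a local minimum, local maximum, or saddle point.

saddle point

The Hessian at the origin is H = [[-22, -12, -8], [-12, -6, -4], [-8, -4, -4]].
Symmetric row and column elimination reduces H to a congruent diagonal form with pivots -22, 6/11, -4/3.
Counting signs: 1 positive, 2 negative.
H is indefinite, so the origin is a saddle point.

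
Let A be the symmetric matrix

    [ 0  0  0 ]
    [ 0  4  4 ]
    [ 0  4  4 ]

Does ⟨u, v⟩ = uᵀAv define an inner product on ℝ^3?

no

Applying the same elementary operations to the rows and columns of A produces a congruent diagonal matrix with entries 0, 4, 0.
Counting signs: 1 positive, 2 zero.
Hence Q is positive semidefinite.
⟨·,·⟩ is an inner product exactly when A is positive definite.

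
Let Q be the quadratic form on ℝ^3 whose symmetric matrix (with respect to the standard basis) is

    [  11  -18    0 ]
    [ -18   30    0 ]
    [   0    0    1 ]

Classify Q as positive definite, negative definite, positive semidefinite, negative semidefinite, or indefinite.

positive definite

Applying the same elementary operations to the rows and columns of A produces a congruent diagonal matrix with entries 11, 6/11, 1.
Counting signs: 3 positive.
Hence Q is positive definite.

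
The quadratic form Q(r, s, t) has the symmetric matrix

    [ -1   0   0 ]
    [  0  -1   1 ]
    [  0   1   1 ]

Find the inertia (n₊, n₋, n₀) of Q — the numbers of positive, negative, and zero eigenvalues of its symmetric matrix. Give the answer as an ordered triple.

(1, 2, 0)

Symmetric row and column elimination reduces A to a congruent diagonal form with pivots -1, -1, 2.
So there are 1 positive, 2 negative pivots.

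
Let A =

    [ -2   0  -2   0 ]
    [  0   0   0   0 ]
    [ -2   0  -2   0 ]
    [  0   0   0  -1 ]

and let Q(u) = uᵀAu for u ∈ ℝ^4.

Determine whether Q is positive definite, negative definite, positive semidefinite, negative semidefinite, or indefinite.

negative semidefinite

Congruent diagonalization of A (simultaneous row and column reduction) yields pivots -2, 0, 0, -1.
Counting signs: 2 negative, 2 zero.
Hence Q is negative semidefinite.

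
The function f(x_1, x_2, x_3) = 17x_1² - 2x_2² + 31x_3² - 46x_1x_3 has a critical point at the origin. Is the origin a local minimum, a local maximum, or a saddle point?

The Hessian at the origin is H = [[34, 0, -46], [0, -4, 0], [-46, 0, 62]].
Congruent diagonalization of H (simultaneous row and column reduction) yields pivots 34, -4, -4/17.
So there are 1 positive, 2 negative pivots.
H is indefinite, so the origin is a saddle point.

saddle point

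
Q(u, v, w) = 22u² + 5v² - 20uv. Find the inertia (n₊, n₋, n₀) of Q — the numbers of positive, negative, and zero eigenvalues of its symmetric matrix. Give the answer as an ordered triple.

Write A = [[22, -10, 0], [-10, 5, 0], [0, 0, 0]].
Applying the same elementary operations to the rows and columns of A produces a congruent diagonal matrix with entries 22, 5/11, 0.
That gives 2 positive, 1 zero pivots.

(2, 0, 1)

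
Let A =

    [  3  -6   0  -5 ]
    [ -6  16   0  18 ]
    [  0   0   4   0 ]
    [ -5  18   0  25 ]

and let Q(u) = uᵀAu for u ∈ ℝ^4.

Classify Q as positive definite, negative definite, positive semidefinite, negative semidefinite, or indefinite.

positive definite

Applying the same elementary operations to the rows and columns of A produces a congruent diagonal matrix with entries 3, 4, 4, 2/3.
Counting signs: 4 positive.
Hence Q is positive definite.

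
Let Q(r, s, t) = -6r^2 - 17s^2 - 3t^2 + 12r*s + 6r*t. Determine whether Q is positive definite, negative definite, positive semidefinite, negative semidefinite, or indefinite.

The symmetric matrix of Q is A = [[-6, 6, 3], [6, -17, 0], [3, 0, -3]].
Leading principal minors: Δ_1 = -6, Δ_2 = 66, Δ_3 = -45.
The signs alternate starting with Δ_1 < 0, so by Sylvester's criterion Q is negative definite.

negative definite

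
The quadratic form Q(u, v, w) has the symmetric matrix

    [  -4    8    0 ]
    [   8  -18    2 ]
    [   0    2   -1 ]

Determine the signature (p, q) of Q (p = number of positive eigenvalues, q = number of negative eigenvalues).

(1, 2)

Applying the same elementary operations to the rows and columns of A produces a congruent diagonal matrix with entries -4, -2, 1.
Counting signs: 1 positive, 2 negative.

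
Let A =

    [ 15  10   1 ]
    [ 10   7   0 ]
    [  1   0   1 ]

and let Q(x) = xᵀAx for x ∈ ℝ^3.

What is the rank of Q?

An LDLᵀ factorisation of A has diagonal entries 15, 1/3, -2/5.
Counting signs: 2 positive, 1 negative.
The rank is the number of nonzero pivots: 3.

3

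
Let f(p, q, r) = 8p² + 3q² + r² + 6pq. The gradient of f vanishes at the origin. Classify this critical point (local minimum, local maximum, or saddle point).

The Hessian at the origin is H = [[16, 6, 0], [6, 6, 0], [0, 0, 2]].
Symmetric row and column elimination reduces H to a congruent diagonal form with pivots 16, 15/4, 2.
Counting signs: 3 positive.
H is positive definite, so the origin is a strict local minimum.

local minimum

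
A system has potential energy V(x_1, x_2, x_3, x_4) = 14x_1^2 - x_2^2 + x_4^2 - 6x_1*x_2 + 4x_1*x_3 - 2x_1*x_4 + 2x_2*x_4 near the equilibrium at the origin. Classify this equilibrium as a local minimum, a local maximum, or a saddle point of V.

saddle point

The Hessian at the origin is H = [[28, -6, 4, -2], [-6, -2, 0, 2], [4, 0, 0, 0], [-2, 2, 0, 2]].
Row-reducing H symmetrically gives the diagonal entries 28, -23/7, -8/23, 4.
So there are 2 positive, 2 negative pivots.
H is indefinite, so the origin is a saddle point.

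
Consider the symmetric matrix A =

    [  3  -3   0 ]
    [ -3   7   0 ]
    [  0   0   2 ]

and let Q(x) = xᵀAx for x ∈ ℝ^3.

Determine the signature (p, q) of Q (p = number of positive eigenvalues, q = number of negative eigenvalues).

(3, 0)

Applying the same elementary operations to the rows and columns of A produces a congruent diagonal matrix with entries 3, 4, 2.
So there are 3 positive pivots.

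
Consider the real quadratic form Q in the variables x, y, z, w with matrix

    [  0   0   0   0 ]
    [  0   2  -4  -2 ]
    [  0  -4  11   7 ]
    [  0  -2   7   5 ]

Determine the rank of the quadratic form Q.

2

Row-reducing A symmetrically gives the diagonal entries 0, 2, 3, 0.
So there are 2 positive, 2 zero pivots.
The rank is the number of nonzero pivots: 2.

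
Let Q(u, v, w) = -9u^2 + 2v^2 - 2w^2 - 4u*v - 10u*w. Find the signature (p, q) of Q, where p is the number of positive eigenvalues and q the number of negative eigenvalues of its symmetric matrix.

(2, 1)

Write A = [[-9, -2, -5], [-2, 2, 0], [-5, 0, -2]].
Applying the same elementary operations to the rows and columns of A produces a congruent diagonal matrix with entries -9, 22/9, 3/11.
That gives 2 positive, 1 negative pivots.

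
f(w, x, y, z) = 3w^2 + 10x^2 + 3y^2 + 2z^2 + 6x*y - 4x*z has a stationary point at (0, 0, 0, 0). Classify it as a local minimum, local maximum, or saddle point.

The Hessian at the origin is H = [[6, 0, 0, 0], [0, 20, 6, -4], [0, 6, 6, 0], [0, -4, 0, 4]].
Congruent diagonalization of H (simultaneous row and column reduction) yields pivots 6, 20, 21/5, 20/7.
That gives 4 positive pivots.
H is positive definite, so the origin is a strict local minimum.

local minimum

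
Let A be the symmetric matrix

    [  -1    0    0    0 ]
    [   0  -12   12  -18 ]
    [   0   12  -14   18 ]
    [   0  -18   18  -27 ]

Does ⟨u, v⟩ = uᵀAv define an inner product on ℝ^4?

Applying the same elementary operations to the rows and columns of A produces a congruent diagonal matrix with entries -1, -12, -2, 0.
Counting signs: 3 negative, 1 zero.
Hence Q is negative semidefinite.
⟨·,·⟩ is an inner product exactly when A is positive definite.

no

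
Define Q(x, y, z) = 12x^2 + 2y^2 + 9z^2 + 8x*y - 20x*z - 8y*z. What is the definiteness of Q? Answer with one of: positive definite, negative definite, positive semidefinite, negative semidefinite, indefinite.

positive semidefinite

Write A = [[12, 4, -10], [4, 2, -4], [-10, -4, 9]].
Congruent diagonalization of A (simultaneous row and column reduction) yields pivots 12, 2/3, 0.
So there are 2 positive, 1 zero pivots.
Hence Q is positive semidefinite.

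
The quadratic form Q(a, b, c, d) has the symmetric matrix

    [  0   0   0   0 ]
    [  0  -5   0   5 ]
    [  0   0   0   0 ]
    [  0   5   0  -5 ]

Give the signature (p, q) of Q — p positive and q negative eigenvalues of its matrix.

Applying the same elementary operations to the rows and columns of A produces a congruent diagonal matrix with entries 0, -5, 0, 0.
So there are 1 negative, 3 zero pivots.

(0, 1)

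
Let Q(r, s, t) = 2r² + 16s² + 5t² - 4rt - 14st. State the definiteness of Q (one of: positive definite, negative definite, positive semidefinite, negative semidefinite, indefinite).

Write A = [[2, 0, -2], [0, 16, -7], [-2, -7, 5]].
Symmetric row and column elimination reduces A to a congruent diagonal form with pivots 2, 16, -1/16.
So there are 2 positive, 1 negative pivots.
Hence Q is indefinite.

indefinite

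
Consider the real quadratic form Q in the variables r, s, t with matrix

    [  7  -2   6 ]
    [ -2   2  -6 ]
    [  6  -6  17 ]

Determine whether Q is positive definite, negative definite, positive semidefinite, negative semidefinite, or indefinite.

indefinite

Row-reducing A symmetrically gives the diagonal entries 7, 10/7, -1.
That gives 2 positive, 1 negative pivots.
Hence Q is indefinite.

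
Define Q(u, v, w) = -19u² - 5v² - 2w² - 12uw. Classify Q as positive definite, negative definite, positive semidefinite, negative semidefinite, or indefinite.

negative definite

The symmetric matrix of Q is A = [[-19, 0, -6], [0, -5, 0], [-6, 0, -2]].
Leading principal minors: Δ_1 = -19, Δ_2 = 95, Δ_3 = -10.
The signs alternate starting with Δ_1 < 0, so by Sylvester's criterion Q is negative definite.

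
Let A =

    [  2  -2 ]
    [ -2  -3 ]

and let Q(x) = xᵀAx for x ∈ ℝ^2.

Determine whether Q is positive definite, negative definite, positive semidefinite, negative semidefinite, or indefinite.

indefinite

An LDLᵀ factorisation of A has diagonal entries 2, -5.
So there are 1 positive, 1 negative pivots.
Hence Q is indefinite.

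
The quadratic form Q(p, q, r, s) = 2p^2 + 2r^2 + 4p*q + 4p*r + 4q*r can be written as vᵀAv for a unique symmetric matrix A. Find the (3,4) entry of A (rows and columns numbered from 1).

The coefficient of r·s in Q is 0. For a symmetric A this equals A[3,4] + A[4,3] = 2·A[3,4].
So A[3,4] = 0/2 = 0.

0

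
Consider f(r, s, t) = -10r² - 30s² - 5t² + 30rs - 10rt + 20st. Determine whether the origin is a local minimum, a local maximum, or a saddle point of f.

The Hessian at the origin is H = [[-20, 30, -10], [30, -60, 20], [-10, 20, -10]].
Symmetric row and column elimination reduces H to a congruent diagonal form with pivots -20, -15, -10/3.
Counting signs: 3 negative.
H is negative definite, so the origin is a strict local maximum.

local maximum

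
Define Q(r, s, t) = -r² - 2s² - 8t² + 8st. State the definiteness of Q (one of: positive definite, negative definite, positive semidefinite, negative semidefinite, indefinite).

negative semidefinite

Write A = [[-1, 0, 0], [0, -2, 4], [0, 4, -8]].
Applying the same elementary operations to the rows and columns of A produces a congruent diagonal matrix with entries -1, -2, 0.
So there are 2 negative, 1 zero pivots.
Hence Q is negative semidefinite.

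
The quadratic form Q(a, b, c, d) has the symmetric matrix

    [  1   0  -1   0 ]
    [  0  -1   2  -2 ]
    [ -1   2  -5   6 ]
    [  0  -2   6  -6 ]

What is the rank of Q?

Symmetric row and column elimination reduces A to a congruent diagonal form with pivots 1, -1, -2, 0.
Counting signs: 1 positive, 2 negative, 1 zero.
The rank is the number of nonzero pivots: 3.

3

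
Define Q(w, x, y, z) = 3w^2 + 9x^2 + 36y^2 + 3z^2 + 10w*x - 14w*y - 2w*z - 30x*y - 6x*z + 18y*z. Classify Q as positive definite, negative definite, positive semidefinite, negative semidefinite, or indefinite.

positive semidefinite

Write A = [[3, 5, -7, -1], [5, 9, -15, -3], [-7, -15, 36, 9], [-1, -3, 9, 3]].
Row-reducing A symmetrically gives the diagonal entries 3, 2/3, 3, 0.
That gives 3 positive, 1 zero pivots.
Hence Q is positive semidefinite.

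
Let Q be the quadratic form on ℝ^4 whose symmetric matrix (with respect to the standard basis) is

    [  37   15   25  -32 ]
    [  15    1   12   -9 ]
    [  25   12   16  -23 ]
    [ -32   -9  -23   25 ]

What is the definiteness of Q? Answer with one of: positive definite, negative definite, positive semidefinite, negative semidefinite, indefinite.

Row-reducing A symmetrically gives the diagonal entries 37, -188/37, -39/188, 6/13.
So there are 2 positive, 2 negative pivots.
Hence Q is indefinite.

indefinite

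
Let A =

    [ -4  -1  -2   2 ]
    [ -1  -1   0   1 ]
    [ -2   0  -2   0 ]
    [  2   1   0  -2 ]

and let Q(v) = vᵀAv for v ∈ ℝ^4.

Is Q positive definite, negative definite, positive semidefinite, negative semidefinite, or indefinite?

Symmetric row and column elimination reduces A to a congruent diagonal form with pivots -4, -3/4, -2/3, 0.
So there are 3 negative, 1 zero pivots.
Hence Q is negative semidefinite.

negative semidefinite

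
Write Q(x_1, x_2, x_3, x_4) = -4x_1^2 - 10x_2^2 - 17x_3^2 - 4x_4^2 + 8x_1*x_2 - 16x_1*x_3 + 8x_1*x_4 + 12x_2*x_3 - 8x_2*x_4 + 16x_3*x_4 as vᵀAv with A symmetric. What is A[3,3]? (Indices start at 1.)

-17

The coefficient of x_3^2 in Q is -17, and that is exactly A[3,3].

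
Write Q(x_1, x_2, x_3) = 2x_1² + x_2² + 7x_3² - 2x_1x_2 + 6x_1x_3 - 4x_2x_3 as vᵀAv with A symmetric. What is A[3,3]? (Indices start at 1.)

7

The coefficient of x_3² in Q is 7, and that is exactly A[3,3].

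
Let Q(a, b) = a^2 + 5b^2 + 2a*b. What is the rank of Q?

The symmetric matrix is A = [[1, 1], [1, 5]].
Applying the same elementary operations to the rows and columns of A produces a congruent diagonal matrix with entries 1, 4.
Counting signs: 2 positive.
The rank is the number of nonzero pivots: 2.

2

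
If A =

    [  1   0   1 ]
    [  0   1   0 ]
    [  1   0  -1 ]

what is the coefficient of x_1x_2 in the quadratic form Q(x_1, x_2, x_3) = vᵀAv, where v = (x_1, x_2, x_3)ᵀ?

The coefficient of x_1x_2 is A[1,2] + A[2,1] = 2·0 = 0.

0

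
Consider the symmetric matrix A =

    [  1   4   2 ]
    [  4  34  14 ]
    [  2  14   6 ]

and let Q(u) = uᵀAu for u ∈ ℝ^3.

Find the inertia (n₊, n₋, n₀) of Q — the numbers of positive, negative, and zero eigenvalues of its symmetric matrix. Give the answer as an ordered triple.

Applying the same elementary operations to the rows and columns of A produces a congruent diagonal matrix with entries 1, 18, 0.
So there are 2 positive, 1 zero pivots.

(2, 0, 1)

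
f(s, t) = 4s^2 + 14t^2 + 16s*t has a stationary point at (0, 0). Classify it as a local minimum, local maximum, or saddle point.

The Hessian at the origin is H = [[8, 16], [16, 28]].
det H = 8·28 − (16)² = -32 < 0, so H is indefinite.
Therefore the origin is a saddle point.

saddle point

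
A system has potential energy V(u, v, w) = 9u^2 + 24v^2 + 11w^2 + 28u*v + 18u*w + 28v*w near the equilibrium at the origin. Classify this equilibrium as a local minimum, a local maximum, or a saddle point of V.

local minimum

The Hessian at the origin is H = [[18, 28, 18], [28, 48, 28], [18, 28, 22]].
Congruent diagonalization of H (simultaneous row and column reduction) yields pivots 18, 40/9, 4.
So there are 3 positive pivots.
H is positive definite, so the origin is a strict local minimum.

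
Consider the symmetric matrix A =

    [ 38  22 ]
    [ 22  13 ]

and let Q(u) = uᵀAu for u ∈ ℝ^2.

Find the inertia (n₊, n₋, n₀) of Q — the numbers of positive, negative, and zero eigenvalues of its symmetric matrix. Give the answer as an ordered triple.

(2, 0, 0)

An LDLᵀ factorisation of A has diagonal entries 38, 5/19.
That gives 2 positive pivots.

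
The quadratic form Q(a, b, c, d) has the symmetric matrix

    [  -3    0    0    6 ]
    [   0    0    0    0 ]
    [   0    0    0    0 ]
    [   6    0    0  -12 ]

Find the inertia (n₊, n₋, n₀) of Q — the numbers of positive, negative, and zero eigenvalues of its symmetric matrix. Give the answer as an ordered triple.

(0, 1, 3)

Applying the same elementary operations to the rows and columns of A produces a congruent diagonal matrix with entries -3, 0, 0, 0.
That gives 1 negative, 3 zero pivots.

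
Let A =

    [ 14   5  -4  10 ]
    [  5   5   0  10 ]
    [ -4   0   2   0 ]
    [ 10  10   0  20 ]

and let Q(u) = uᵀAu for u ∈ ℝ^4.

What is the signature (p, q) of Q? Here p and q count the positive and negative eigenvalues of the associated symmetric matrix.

(3, 0)

Row-reducing A symmetrically gives the diagonal entries 14, 45/14, 2/9, 0.
Counting signs: 3 positive, 1 zero.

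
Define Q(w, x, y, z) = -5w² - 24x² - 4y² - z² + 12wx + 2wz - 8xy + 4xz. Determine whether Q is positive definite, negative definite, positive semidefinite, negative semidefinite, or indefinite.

negative semidefinite

The symmetric matrix is A = [[-5, 6, 0, 1], [6, -24, -4, 2], [0, -4, -4, 0], [1, 2, 0, -1]].
Row-reducing A symmetrically gives the diagonal entries -5, -84/5, -64/21, 0.
So there are 3 negative, 1 zero pivots.
Hence Q is negative semidefinite.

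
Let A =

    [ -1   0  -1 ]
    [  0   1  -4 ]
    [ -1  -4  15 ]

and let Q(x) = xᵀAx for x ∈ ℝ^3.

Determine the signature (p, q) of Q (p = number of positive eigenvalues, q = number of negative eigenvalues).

Applying the same elementary operations to the rows and columns of A produces a congruent diagonal matrix with entries -1, 1, 0.
So there are 1 positive, 1 negative, 1 zero pivots.

(1, 1)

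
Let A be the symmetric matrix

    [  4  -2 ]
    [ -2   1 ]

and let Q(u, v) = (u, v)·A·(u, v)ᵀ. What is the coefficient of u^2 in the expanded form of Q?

4

The coefficient of u^2 is the diagonal entry A[1,1] = 4.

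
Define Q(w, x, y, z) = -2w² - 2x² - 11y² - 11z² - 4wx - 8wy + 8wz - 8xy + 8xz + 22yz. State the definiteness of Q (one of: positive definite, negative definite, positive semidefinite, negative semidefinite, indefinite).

The associated matrix is A = [[-2, -2, -4, 4], [-2, -2, -4, 4], [-4, -4, -11, 11], [4, 4, 11, -11]].
Applying the same elementary operations to the rows and columns of A produces a congruent diagonal matrix with entries -2, 0, -3, 0.
So there are 2 negative, 2 zero pivots.
Hence Q is negative semidefinite.

negative semidefinite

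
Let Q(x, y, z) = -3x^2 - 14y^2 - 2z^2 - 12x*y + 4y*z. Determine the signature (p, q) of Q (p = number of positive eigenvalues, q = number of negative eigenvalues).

Write A = [[-3, -6, 0], [-6, -14, 2], [0, 2, -2]].
Congruent diagonalization of A (simultaneous row and column reduction) yields pivots -3, -2, 0.
So there are 2 negative, 1 zero pivots.

(0, 2)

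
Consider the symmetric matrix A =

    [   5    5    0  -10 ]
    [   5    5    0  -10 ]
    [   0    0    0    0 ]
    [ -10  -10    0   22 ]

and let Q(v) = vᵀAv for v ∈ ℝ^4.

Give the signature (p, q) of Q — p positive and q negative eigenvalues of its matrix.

(2, 0)

Row-reducing A symmetrically gives the diagonal entries 5, 0, 0, 2.
That gives 2 positive, 2 zero pivots.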